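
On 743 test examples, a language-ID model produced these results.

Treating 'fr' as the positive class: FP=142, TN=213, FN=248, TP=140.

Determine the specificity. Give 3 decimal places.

0.600

Specificity = TN/(TN+FP) = 213/(213+142) = 0.600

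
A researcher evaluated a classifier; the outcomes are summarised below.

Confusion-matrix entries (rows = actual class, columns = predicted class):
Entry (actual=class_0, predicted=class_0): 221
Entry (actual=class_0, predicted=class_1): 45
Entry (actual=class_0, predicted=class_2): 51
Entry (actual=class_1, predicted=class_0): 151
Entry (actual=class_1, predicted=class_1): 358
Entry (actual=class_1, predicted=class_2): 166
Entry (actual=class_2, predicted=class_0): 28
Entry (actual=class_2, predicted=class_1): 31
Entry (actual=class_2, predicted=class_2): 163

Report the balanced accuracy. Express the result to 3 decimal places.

0.654

Balanced accuracy = mean of per-class recall.
  class_0: recall = 221/317 = 0.6972
  class_1: recall = 358/675 = 0.5304
  class_2: recall = 163/222 = 0.7342
Mean = (0.6972 + 0.5304 + 0.7342) / 3 = 0.654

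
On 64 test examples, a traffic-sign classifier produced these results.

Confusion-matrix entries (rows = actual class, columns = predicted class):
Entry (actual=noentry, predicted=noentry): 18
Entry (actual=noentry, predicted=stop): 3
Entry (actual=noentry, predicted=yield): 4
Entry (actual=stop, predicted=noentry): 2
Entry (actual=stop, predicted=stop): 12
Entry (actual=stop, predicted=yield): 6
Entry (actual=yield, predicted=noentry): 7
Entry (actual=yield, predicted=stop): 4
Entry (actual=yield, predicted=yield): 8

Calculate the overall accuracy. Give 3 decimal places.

0.594

Accuracy = trace / total = (18+12+8=38) / 64 = 38/64 = 0.594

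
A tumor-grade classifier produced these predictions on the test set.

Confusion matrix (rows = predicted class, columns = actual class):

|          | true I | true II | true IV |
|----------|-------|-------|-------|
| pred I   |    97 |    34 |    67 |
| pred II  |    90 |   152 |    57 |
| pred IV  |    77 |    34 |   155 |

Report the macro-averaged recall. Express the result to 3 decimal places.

0.538

Per-class recall (TP/(TP+FN)):
  I: TP=97, FN=90+77=167 → 97/264 = 0.3674
  II: TP=152, FN=34+34=68 → 152/220 = 0.6909
  IV: TP=155, FN=67+57=124 → 155/279 = 0.5556
Macro-recall = mean = (0.3674 + 0.6909 + 0.5556) / 3 = 0.538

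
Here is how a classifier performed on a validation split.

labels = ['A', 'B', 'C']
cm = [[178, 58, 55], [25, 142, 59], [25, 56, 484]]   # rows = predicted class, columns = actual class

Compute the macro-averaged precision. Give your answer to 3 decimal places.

0.699

Per-class precision (TP/(TP+FP)):
  A: TP=178, FP=58+55=113 → 178/291 = 0.6117
  B: TP=142, FP=25+59=84 → 142/226 = 0.6283
  C: TP=484, FP=25+56=81 → 484/565 = 0.8566
Macro-precision = mean = (0.6117 + 0.6283 + 0.8566) / 3 = 0.699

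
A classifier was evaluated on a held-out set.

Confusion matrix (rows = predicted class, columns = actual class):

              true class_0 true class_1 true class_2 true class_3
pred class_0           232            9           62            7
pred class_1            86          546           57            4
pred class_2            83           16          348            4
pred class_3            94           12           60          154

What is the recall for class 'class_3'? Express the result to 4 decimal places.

One-vs-rest for 'class_3': TP = diagonal; FP = other classes predicted 'class_3'; FN = 'class_3' predicted as other.
recall = TP/(TP+FN).
class_3: TP=154, FN=7+4+4=15 → 154/169 = 0.91124

0.9112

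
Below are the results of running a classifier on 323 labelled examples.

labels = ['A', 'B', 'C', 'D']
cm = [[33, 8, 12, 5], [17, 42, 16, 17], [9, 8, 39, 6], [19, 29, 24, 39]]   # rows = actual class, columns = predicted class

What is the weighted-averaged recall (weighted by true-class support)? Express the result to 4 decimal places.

0.4737

Per-class recall (TP/(TP+FN)):
  A: TP=33, FN=8+12+5=25 → 33/58 = 0.56897
  B: TP=42, FN=17+16+17=50 → 42/92 = 0.45652
  C: TP=39, FN=9+8+6=23 → 39/62 = 0.62903
  D: TP=39, FN=19+29+24=72 → 39/111 = 0.35135
Weighted-recall = Σ (supportᵢ/N)·recallᵢ with N=323: (58/323)·0.56897 + (92/323)·0.45652 + (62/323)·0.62903 + (111/323)·0.35135 = 0.4737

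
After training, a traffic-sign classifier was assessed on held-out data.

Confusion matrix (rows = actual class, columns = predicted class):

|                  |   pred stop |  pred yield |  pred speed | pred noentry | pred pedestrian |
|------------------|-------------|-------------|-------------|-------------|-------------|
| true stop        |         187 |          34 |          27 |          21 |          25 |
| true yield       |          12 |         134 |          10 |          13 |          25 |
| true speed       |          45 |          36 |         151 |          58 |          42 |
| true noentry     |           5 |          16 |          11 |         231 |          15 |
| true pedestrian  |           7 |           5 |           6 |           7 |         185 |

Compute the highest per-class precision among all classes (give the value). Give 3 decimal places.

Per-class precision (TP/(TP+FP)):
  stop: TP=187, FP=12+45+5+7=69 → 187/256 = 0.7305
  yield: TP=134, FP=34+36+16+5=91 → 134/225 = 0.5956
  speed: TP=151, FP=27+10+11+6=54 → 151/205 = 0.7366
  noentry: TP=231, FP=21+13+58+7=99 → 231/330 = 0.7000
  pedestrian: TP=185, FP=25+25+42+15=107 → 185/292 = 0.6336
Highest is class 'speed' with precision = 0.737.

0.737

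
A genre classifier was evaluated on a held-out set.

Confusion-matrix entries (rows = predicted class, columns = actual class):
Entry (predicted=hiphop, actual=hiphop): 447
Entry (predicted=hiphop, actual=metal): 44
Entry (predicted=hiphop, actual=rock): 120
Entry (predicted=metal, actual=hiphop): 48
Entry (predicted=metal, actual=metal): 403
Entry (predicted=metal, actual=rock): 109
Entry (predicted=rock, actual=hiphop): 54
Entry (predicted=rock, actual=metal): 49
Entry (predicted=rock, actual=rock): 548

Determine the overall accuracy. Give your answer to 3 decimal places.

0.767

Accuracy = trace / total = (447+403+548=1398) / 1822 = 1398/1822 = 0.767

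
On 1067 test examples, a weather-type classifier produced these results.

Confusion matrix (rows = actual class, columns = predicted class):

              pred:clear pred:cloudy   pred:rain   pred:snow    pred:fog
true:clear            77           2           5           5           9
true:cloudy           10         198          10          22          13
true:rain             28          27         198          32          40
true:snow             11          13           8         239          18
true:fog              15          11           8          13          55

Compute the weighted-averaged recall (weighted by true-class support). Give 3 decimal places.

Per-class recall (TP/(TP+FN)):
  clear: TP=77, FN=2+5+5+9=21 → 77/98 = 0.7857
  cloudy: TP=198, FN=10+10+22+13=55 → 198/253 = 0.7826
  rain: TP=198, FN=28+27+32+40=127 → 198/325 = 0.6092
  snow: TP=239, FN=11+13+8+18=50 → 239/289 = 0.8270
  fog: TP=55, FN=15+11+8+13=47 → 55/102 = 0.5392
Weighted-recall = Σ (supportᵢ/N)·recallᵢ with N=1067: (98/1067)·0.7857 + (253/1067)·0.7826 + (325/1067)·0.6092 + (289/1067)·0.8270 + (102/1067)·0.5392 = 0.719

0.719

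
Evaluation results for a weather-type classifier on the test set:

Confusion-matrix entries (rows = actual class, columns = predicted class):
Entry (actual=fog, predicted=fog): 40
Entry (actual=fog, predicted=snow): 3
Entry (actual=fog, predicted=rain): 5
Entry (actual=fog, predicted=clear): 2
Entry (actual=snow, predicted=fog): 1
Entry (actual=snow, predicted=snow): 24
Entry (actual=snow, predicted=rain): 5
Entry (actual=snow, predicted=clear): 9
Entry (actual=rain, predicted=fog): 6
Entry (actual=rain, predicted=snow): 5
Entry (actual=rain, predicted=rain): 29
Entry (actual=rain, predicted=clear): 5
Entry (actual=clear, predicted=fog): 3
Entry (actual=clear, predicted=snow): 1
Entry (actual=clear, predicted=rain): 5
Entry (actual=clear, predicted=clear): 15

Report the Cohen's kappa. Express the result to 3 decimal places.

0.572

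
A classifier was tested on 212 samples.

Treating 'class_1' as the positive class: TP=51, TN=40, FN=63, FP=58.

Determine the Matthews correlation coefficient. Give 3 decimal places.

-0.144

MCC = (TP·TN − FP·FN) / √((TP+FP)(TP+FN)(TN+FP)(TN+FN))
Numerator = 51·40 − 58·63 = -1614
Denominator = √(109·114·98·103) = √125428044 = 11199.4662
MCC = -1614 / 11199.4662 = -0.144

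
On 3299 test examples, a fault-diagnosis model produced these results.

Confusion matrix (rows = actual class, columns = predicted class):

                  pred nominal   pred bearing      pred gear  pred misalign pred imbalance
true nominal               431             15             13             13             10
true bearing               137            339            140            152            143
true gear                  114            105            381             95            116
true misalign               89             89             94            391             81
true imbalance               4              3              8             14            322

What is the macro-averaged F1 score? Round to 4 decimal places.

Per-class F1 score (2·TP/(2·TP+FP+FN)):
  nominal: TP=431, FP=137+114+89+4=344, FN=15+13+13+10=51 → 862/1257 = 0.68576
  bearing: TP=339, FP=15+105+89+3=212, FN=137+140+152+143=572 → 678/1462 = 0.46375
  gear: TP=381, FP=13+140+94+8=255, FN=114+105+95+116=430 → 762/1447 = 0.52661
  misalign: TP=391, FP=13+152+95+14=274, FN=89+89+94+81=353 → 782/1409 = 0.55500
  imbalance: TP=322, FP=10+143+116+81=350, FN=4+3+8+14=29 → 644/1023 = 0.62952
Macro-F1 score = mean = (0.68576 + 0.46375 + 0.52661 + 0.55500 + 0.62952) / 5 = 0.5721

0.5721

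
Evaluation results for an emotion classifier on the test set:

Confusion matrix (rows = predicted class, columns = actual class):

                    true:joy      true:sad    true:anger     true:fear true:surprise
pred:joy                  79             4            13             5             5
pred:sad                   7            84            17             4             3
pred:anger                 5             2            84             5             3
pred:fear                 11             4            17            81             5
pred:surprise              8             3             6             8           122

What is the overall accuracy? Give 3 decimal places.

0.769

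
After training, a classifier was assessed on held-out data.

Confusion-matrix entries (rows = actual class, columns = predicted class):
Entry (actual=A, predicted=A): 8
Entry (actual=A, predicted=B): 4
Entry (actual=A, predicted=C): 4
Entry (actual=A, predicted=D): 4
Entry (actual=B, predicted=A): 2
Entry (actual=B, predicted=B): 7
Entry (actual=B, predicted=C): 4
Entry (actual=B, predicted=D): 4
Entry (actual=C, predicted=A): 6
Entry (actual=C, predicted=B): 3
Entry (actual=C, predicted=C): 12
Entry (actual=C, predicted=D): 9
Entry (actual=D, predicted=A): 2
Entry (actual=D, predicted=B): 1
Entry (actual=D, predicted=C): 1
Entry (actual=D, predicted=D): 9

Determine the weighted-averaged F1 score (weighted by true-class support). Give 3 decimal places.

Per-class F1 score (2·TP/(2·TP+FP+FN)):
  A: TP=8, FP=2+6+2=10, FN=4+4+4=12 → 16/38 = 0.4211
  B: TP=7, FP=4+3+1=8, FN=2+4+4=10 → 14/32 = 0.4375
  C: TP=12, FP=4+4+1=9, FN=6+3+9=18 → 24/51 = 0.4706
  D: TP=9, FP=4+4+9=17, FN=2+1+1=4 → 18/39 = 0.4615
Weighted-F1 score = Σ (supportᵢ/N)·F1 scoreᵢ with N=80: (20/80)·0.4211 + (17/80)·0.4375 + (30/80)·0.4706 + (13/80)·0.4615 = 0.450

0.450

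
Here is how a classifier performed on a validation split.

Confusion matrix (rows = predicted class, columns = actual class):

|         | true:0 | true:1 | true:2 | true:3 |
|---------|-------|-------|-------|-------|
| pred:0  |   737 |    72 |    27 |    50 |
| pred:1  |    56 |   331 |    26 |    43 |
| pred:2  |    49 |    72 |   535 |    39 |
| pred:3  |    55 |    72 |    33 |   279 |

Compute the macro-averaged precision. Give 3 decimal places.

0.741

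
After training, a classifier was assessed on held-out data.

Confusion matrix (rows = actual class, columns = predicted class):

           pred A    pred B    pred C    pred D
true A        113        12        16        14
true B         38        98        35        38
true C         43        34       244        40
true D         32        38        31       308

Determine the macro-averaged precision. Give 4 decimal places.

Per-class precision (TP/(TP+FP)):
  A: TP=113, FP=38+43+32=113 → 113/226 = 0.50000
  B: TP=98, FP=12+34+38=84 → 98/182 = 0.53846
  C: TP=244, FP=16+35+31=82 → 244/326 = 0.74847
  D: TP=308, FP=14+38+40=92 → 308/400 = 0.77000
Macro-precision = mean = (0.50000 + 0.53846 + 0.74847 + 0.77000) / 4 = 0.6392

0.6392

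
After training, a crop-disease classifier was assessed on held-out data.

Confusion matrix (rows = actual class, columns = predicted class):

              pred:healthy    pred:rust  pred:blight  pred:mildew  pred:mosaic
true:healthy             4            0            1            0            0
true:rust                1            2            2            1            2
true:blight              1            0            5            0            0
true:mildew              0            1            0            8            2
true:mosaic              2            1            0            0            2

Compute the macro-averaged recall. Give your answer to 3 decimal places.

0.602

Per-class recall (TP/(TP+FN)):
  healthy: TP=4, FN=0+1+0+0=1 → 4/5 = 0.8000
  rust: TP=2, FN=1+2+1+2=6 → 2/8 = 0.2500
  blight: TP=5, FN=1+0+0+0=1 → 5/6 = 0.8333
  mildew: TP=8, FN=0+1+0+2=3 → 8/11 = 0.7273
  mosaic: TP=2, FN=2+1+0+0=3 → 2/5 = 0.4000
Macro-recall = mean = (0.8000 + 0.2500 + 0.8333 + 0.7273 + 0.4000) / 5 = 0.602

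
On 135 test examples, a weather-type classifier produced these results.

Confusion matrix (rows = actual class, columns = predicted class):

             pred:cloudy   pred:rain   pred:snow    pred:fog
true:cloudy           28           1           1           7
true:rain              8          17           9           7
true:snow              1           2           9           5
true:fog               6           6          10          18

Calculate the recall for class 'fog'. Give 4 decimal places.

One-vs-rest for 'fog': TP = diagonal; FP = other classes predicted 'fog'; FN = 'fog' predicted as other.
recall = TP/(TP+FN).
fog: TP=18, FN=6+6+10=22 → 18/40 = 0.45000

0.4500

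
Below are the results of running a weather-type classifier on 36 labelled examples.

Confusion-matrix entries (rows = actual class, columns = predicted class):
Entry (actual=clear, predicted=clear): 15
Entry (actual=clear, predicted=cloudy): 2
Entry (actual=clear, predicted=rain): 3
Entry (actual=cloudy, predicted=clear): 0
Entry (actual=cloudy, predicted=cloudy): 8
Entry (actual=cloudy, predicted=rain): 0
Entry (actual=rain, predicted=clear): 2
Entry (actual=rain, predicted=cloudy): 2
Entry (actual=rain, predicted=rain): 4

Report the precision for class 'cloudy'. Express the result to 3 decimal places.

Treat 'cloudy' as positive and all other classes as negative.
precision = TP/(TP+FP).
cloudy: TP=8, FP=2+2=4 → 8/12 = 0.6667

0.667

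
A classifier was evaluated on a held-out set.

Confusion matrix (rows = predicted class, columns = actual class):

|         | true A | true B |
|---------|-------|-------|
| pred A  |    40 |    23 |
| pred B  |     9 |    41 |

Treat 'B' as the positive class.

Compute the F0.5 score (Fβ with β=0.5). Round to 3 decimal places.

Fβ = (1+β²)·TP / ((1+β²)·TP + β²·FN + FP), with β²=1/4
= 1.25·41 / (1.25·41 + 0.25·23 + 9) = 0.777

0.777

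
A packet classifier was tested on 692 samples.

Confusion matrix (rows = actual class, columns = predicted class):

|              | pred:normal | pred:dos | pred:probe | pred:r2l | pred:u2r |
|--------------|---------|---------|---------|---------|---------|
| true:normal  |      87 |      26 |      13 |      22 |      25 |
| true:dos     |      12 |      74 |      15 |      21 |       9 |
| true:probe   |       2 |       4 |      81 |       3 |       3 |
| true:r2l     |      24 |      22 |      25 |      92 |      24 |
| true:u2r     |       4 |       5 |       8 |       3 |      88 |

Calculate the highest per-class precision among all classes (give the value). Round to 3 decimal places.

0.674

Per-class precision (TP/(TP+FP)):
  normal: TP=87, FP=12+2+24+4=42 → 87/129 = 0.6744
  dos: TP=74, FP=26+4+22+5=57 → 74/131 = 0.5649
  probe: TP=81, FP=13+15+25+8=61 → 81/142 = 0.5704
  r2l: TP=92, FP=22+21+3+3=49 → 92/141 = 0.6525
  u2r: TP=88, FP=25+9+3+24=61 → 88/149 = 0.5906
Highest is class 'normal' with precision = 0.674.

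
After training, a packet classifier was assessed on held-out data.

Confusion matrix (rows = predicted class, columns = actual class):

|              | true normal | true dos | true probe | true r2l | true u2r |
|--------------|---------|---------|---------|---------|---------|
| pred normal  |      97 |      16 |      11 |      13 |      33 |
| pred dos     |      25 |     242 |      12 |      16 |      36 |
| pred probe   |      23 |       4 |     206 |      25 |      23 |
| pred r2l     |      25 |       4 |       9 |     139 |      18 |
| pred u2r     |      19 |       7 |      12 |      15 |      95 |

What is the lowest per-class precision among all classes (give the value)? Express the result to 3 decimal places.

Per-class precision (TP/(TP+FP)):
  normal: TP=97, FP=16+11+13+33=73 → 97/170 = 0.5706
  dos: TP=242, FP=25+12+16+36=89 → 242/331 = 0.7311
  probe: TP=206, FP=23+4+25+23=75 → 206/281 = 0.7331
  r2l: TP=139, FP=25+4+9+18=56 → 139/195 = 0.7128
  u2r: TP=95, FP=19+7+12+15=53 → 95/148 = 0.6419
Lowest is class 'normal' with precision = 0.571.

0.571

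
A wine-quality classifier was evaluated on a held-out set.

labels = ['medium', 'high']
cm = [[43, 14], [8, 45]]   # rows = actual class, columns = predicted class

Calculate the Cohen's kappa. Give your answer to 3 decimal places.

Observed agreement pₒ = trace/N = 88/110 = 0.8000
Expected agreement pₑ = Σ (rowᵢ·colᵢ)/N² = (57·51 + 53·59)/110² = 0.4987
κ = (pₒ − pₑ)/(1 − pₑ) = (0.8000 − 0.4987)/(1 − 0.4987) = 0.601

0.601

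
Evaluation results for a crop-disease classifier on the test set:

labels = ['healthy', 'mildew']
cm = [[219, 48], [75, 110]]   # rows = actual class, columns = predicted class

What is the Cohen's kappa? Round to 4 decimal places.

0.4243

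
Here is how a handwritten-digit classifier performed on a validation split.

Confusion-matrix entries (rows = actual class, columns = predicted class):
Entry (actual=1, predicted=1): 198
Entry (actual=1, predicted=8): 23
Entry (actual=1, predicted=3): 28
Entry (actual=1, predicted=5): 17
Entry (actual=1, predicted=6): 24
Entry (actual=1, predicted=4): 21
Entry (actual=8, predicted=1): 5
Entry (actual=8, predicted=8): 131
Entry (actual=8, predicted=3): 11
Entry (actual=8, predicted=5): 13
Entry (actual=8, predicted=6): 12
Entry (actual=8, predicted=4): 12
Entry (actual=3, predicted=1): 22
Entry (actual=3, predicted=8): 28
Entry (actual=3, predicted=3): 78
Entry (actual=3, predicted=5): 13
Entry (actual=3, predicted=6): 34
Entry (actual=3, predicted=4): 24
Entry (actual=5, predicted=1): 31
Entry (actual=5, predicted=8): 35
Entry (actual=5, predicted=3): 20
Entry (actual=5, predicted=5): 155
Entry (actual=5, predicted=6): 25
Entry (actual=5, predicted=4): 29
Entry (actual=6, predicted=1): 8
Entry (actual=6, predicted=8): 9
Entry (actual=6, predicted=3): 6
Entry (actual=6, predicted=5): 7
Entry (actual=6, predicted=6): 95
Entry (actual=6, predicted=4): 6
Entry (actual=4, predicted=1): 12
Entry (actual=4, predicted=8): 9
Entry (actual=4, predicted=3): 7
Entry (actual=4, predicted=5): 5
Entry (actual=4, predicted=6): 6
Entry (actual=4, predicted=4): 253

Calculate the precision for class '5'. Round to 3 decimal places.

One-vs-rest for '5': TP = diagonal; FP = other classes predicted '5'; FN = '5' predicted as other.
precision = TP/(TP+FP).
5: TP=155, FP=17+13+13+7+5=55 → 155/210 = 0.7381

0.738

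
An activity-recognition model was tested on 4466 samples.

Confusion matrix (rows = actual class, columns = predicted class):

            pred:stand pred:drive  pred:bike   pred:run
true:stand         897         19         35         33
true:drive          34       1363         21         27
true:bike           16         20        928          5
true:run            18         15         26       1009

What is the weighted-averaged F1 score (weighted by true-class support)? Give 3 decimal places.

0.940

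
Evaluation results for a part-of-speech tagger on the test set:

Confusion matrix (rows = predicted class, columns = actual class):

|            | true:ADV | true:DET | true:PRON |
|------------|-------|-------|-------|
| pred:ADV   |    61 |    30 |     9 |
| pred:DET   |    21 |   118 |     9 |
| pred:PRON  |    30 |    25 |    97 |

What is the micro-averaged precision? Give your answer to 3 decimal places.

0.690

Micro-averaging pools counts across classes: ΣTP=276, ΣFP=124, ΣFN=124.
Micro-precision = TP/(TP+FP) on pooled counts = 0.690 (equals overall accuracy in single-label multiclass).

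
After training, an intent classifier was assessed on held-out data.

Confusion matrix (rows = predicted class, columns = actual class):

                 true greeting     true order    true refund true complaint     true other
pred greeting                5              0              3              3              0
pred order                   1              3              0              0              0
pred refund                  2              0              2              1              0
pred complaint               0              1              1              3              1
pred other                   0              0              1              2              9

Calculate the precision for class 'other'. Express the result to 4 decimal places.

0.7500

precision = TP/(TP+FP).
other: TP=9, FP=0+0+1+2=3 → 9/12 = 0.75000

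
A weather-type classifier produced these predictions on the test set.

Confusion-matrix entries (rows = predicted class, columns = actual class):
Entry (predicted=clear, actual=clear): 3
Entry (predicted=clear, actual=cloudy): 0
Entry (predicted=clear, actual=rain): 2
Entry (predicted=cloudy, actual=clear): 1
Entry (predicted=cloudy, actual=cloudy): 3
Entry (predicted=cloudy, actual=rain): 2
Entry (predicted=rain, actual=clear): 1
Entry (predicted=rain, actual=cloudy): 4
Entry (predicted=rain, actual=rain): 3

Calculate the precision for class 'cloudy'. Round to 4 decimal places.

0.5000

Treat 'cloudy' as positive and all other classes as negative.
precision = TP/(TP+FP).
cloudy: TP=3, FP=1+2=3 → 3/6 = 0.50000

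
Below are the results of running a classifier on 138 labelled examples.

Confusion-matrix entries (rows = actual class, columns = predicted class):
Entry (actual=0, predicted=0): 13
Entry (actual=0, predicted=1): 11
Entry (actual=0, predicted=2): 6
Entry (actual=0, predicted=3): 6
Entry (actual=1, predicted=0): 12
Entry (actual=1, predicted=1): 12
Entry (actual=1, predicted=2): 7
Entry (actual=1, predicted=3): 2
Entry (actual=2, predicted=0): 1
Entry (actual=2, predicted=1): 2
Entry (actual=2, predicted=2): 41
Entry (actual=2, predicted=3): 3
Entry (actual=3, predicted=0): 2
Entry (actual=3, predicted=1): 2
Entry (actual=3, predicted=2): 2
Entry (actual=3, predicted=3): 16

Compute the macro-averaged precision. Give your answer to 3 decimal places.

0.558

Per-class precision (TP/(TP+FP)):
  0: TP=13, FP=12+1+2=15 → 13/28 = 0.4643
  1: TP=12, FP=11+2+2=15 → 12/27 = 0.4444
  2: TP=41, FP=6+7+2=15 → 41/56 = 0.7321
  3: TP=16, FP=6+2+3=11 → 16/27 = 0.5926
Macro-precision = mean = (0.4643 + 0.4444 + 0.7321 + 0.5926) / 4 = 0.558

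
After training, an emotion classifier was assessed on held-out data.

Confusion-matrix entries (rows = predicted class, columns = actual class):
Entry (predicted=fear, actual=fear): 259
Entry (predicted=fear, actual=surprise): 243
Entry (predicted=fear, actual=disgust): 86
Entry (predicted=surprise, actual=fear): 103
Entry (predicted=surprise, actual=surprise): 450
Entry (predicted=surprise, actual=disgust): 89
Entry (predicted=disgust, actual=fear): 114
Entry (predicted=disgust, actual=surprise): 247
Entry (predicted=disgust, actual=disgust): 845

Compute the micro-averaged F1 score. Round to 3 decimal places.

0.638

Micro-averaging pools counts across classes: ΣTP=1554, ΣFP=882, ΣFN=882.
Micro-F1 score = 2·TP/(2·TP+FP+FN) on pooled counts = 0.638 (equals overall accuracy in single-label multiclass).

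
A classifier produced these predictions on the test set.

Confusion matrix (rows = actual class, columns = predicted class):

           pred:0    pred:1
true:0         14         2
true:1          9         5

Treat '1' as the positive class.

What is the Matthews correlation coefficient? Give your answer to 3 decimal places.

0.274

MCC = (TP·TN − FP·FN) / √((TP+FP)(TP+FN)(TN+FP)(TN+FN))
Numerator = 5·14 − 2·9 = 52
Denominator = √(7·14·16·23) = √36064 = 189.9052
MCC = 52 / 189.9052 = 0.274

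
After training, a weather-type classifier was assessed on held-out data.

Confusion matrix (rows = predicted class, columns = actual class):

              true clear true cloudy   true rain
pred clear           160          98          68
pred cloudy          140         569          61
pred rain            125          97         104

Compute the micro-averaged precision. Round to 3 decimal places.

Micro-averaging pools counts across classes: ΣTP=833, ΣFP=589, ΣFN=589.
Micro-precision = TP/(TP+FP) on pooled counts = 0.586 (equals overall accuracy in single-label multiclass).

0.586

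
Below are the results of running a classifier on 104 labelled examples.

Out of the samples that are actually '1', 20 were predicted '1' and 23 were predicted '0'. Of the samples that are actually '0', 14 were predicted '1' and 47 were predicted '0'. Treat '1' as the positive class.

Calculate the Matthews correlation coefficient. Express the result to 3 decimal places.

MCC = (TP·TN − FP·FN) / √((TP+FP)(TP+FN)(TN+FP)(TN+FN))
Numerator = 20·47 − 14·23 = 618
Denominator = √(34·43·61·70) = √6242740 = 2498.5476
MCC = 618 / 2498.5476 = 0.247

0.247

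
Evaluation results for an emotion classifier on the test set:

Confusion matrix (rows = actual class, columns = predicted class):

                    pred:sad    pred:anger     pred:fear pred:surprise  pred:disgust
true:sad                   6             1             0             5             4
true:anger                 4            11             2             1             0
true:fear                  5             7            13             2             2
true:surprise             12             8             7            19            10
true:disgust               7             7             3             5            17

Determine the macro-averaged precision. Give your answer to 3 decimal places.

0.426

Per-class precision (TP/(TP+FP)):
  sad: TP=6, FP=4+5+12+7=28 → 6/34 = 0.1765
  anger: TP=11, FP=1+7+8+7=23 → 11/34 = 0.3235
  fear: TP=13, FP=0+2+7+3=12 → 13/25 = 0.5200
  surprise: TP=19, FP=5+1+2+5=13 → 19/32 = 0.5938
  disgust: TP=17, FP=4+0+2+10=16 → 17/33 = 0.5152
Macro-precision = mean = (0.1765 + 0.3235 + 0.5200 + 0.5938 + 0.5152) / 5 = 0.426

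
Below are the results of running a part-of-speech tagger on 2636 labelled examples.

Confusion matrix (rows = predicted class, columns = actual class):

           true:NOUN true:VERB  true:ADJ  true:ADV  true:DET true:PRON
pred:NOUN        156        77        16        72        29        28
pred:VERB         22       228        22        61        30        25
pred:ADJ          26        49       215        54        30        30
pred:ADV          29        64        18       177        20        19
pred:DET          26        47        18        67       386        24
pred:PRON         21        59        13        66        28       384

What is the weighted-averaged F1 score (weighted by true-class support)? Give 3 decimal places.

0.578

Per-class F1 score (2·TP/(2·TP+FP+FN)):
  NOUN: TP=156, FP=77+16+72+29+28=222, FN=22+26+29+26+21=124 → 312/658 = 0.4742
  VERB: TP=228, FP=22+22+61+30+25=160, FN=77+49+64+47+59=296 → 456/912 = 0.5000
  ADJ: TP=215, FP=26+49+54+30+30=189, FN=16+22+18+18+13=87 → 430/706 = 0.6091
  ADV: TP=177, FP=29+64+18+20+19=150, FN=72+61+54+67+66=320 → 354/824 = 0.4296
  DET: TP=386, FP=26+47+18+67+24=182, FN=29+30+30+20+28=137 → 772/1091 = 0.7076
  PRON: TP=384, FP=21+59+13+66+28=187, FN=28+25+30+19+24=126 → 768/1081 = 0.7105
Weighted-F1 score = Σ (supportᵢ/N)·F1 scoreᵢ with N=2636: (280/2636)·0.4742 + (524/2636)·0.5000 + (302/2636)·0.6091 + (497/2636)·0.4296 + (523/2636)·0.7076 + (510/2636)·0.7105 = 0.578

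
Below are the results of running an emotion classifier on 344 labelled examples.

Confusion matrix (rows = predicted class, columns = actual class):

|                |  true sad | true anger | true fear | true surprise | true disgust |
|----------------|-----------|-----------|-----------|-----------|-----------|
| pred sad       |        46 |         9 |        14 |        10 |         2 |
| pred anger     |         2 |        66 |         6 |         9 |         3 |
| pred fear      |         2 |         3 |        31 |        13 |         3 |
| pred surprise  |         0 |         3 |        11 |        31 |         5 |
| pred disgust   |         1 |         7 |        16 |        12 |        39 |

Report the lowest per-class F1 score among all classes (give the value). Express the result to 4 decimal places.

0.4769

Per-class F1 score (2·TP/(2·TP+FP+FN)):
  sad: TP=46, FP=9+14+10+2=35, FN=2+2+0+1=5 → 92/132 = 0.69697
  anger: TP=66, FP=2+6+9+3=20, FN=9+3+3+7=22 → 132/174 = 0.75862
  fear: TP=31, FP=2+3+13+3=21, FN=14+6+11+16=47 → 62/130 = 0.47692
  surprise: TP=31, FP=0+3+11+5=19, FN=10+9+13+12=44 → 62/125 = 0.49600
  disgust: TP=39, FP=1+7+16+12=36, FN=2+3+3+5=13 → 78/127 = 0.61417
Lowest is class 'fear' with F1 score = 0.4769.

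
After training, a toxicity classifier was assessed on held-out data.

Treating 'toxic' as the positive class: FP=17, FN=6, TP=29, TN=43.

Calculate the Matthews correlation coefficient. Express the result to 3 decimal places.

MCC = (TP·TN − FP·FN) / √((TP+FP)(TP+FN)(TN+FP)(TN+FN))
Numerator = 29·43 − 17·6 = 1145
Denominator = √(46·35·60·49) = √4733400 = 2175.6378
MCC = 1145 / 2175.6378 = 0.526

0.526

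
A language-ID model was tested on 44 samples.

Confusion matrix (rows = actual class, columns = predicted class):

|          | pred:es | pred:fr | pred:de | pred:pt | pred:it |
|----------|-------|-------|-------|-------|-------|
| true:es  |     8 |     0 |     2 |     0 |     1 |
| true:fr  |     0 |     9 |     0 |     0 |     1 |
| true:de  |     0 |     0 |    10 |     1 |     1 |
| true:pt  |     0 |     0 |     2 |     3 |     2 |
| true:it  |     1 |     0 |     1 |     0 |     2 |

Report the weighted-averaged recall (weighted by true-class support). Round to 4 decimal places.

Per-class recall (TP/(TP+FN)):
  es: TP=8, FN=0+2+0+1=3 → 8/11 = 0.72727
  fr: TP=9, FN=0+0+0+1=1 → 9/10 = 0.90000
  de: TP=10, FN=0+0+1+1=2 → 10/12 = 0.83333
  pt: TP=3, FN=0+0+2+2=4 → 3/7 = 0.42857
  it: TP=2, FN=1+0+1+0=2 → 2/4 = 0.50000
Weighted-recall = Σ (supportᵢ/N)·recallᵢ with N=44: (11/44)·0.72727 + (10/44)·0.90000 + (12/44)·0.83333 + (7/44)·0.42857 + (4/44)·0.50000 = 0.7273

0.7273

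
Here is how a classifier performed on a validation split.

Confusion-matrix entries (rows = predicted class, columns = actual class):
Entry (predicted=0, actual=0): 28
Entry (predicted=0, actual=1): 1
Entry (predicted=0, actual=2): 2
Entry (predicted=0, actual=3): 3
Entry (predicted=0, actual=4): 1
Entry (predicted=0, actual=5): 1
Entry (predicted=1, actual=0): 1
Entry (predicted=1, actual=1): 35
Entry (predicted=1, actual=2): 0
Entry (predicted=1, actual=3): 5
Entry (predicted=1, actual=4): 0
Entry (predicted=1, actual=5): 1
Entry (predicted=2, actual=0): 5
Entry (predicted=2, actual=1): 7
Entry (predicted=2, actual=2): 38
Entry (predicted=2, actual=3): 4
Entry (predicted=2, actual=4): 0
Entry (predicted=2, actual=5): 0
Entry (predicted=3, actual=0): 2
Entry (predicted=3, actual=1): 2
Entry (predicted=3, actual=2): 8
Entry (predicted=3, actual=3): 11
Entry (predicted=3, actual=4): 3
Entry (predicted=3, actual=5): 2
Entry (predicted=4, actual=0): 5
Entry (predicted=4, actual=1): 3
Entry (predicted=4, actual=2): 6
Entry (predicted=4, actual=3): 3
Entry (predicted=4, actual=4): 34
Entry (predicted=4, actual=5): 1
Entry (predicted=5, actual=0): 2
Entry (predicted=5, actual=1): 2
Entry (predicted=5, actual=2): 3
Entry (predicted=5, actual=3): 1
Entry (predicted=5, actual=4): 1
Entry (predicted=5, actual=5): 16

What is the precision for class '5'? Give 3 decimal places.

One-vs-rest for '5': TP = diagonal; FP = other classes predicted '5'; FN = '5' predicted as other.
precision = TP/(TP+FP).
5: TP=16, FP=2+2+3+1+1=9 → 16/25 = 0.6400

0.640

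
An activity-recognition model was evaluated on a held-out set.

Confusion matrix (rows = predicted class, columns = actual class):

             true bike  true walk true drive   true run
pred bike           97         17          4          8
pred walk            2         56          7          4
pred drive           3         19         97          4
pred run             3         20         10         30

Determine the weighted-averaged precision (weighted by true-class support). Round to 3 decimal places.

0.752

Per-class precision (TP/(TP+FP)):
  bike: TP=97, FP=17+4+8=29 → 97/126 = 0.7698
  walk: TP=56, FP=2+7+4=13 → 56/69 = 0.8116
  drive: TP=97, FP=3+19+4=26 → 97/123 = 0.7886
  run: TP=30, FP=3+20+10=33 → 30/63 = 0.4762
Weighted-precision = Σ (supportᵢ/N)·precisionᵢ with N=381: (105/381)·0.7698 + (112/381)·0.8116 + (118/381)·0.7886 + (46/381)·0.4762 = 0.752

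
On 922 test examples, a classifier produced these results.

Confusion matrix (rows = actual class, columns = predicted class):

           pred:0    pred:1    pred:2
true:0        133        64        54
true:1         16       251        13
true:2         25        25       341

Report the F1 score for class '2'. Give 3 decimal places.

0.854

Treat '2' as positive and all other classes as negative.
F1 score = 2·TP/(2·TP+FP+FN).
2: TP=341, FP=54+13=67, FN=25+25=50 → 682/799 = 0.8536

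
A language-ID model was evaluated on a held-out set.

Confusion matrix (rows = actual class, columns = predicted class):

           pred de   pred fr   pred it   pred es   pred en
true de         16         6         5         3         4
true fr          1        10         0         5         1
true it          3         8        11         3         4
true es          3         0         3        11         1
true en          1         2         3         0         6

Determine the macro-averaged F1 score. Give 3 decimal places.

0.485

Per-class F1 score (2·TP/(2·TP+FP+FN)):
  de: TP=16, FP=1+3+3+1=8, FN=6+5+3+4=18 → 32/58 = 0.5517
  fr: TP=10, FP=6+8+0+2=16, FN=1+0+5+1=7 → 20/43 = 0.4651
  it: TP=11, FP=5+0+3+3=11, FN=3+8+3+4=18 → 22/51 = 0.4314
  es: TP=11, FP=3+5+3+0=11, FN=3+0+3+1=7 → 22/40 = 0.5500
  en: TP=6, FP=4+1+4+1=10, FN=1+2+3+0=6 → 12/28 = 0.4286
Macro-F1 score = mean = (0.5517 + 0.4651 + 0.4314 + 0.5500 + 0.4286) / 5 = 0.485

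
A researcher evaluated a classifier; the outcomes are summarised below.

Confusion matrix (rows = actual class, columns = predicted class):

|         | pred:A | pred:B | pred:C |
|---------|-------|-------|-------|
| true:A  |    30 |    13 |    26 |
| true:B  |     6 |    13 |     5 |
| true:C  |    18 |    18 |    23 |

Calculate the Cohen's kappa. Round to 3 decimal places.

Observed agreement pₒ = trace/N = 66/152 = 0.4342
Expected agreement pₑ = Σ (rowᵢ·colᵢ)/N² = (69·54 + 24·44 + 59·54)/152² = 0.3449
κ = (pₒ − pₑ)/(1 − pₑ) = (0.4342 − 0.3449)/(1 − 0.3449) = 0.136

0.136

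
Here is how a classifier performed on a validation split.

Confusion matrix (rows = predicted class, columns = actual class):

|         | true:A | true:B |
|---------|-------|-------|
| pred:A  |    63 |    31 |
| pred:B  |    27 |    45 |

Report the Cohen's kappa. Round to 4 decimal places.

0.2933

Observed agreement pₒ = trace/N = 108/166 = 0.65060
Expected agreement pₑ = Σ (rowᵢ·colᵢ)/N² = (90·94 + 76·72)/166² = 0.50559
κ = (pₒ − pₑ)/(1 − pₑ) = (0.65060 − 0.50559)/(1 − 0.50559) = 0.2933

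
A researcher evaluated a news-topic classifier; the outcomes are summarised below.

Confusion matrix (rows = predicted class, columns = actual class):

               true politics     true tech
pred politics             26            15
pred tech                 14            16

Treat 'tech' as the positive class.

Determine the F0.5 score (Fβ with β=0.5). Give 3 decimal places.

0.530

Fβ = (1+β²)·TP / ((1+β²)·TP + β²·FN + FP), with β²=1/4
= 1.25·16 / (1.25·16 + 0.25·15 + 14) = 0.530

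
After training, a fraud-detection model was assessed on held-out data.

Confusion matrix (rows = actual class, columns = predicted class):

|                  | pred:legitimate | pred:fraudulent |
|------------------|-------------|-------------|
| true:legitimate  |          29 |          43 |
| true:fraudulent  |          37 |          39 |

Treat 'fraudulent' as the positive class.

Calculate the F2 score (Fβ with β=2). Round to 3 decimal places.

Fβ = (1+β²)·TP / ((1+β²)·TP + β²·FN + FP), with β²=4
= 5·39 / (5·39 + 4·37 + 43) = 0.505

0.505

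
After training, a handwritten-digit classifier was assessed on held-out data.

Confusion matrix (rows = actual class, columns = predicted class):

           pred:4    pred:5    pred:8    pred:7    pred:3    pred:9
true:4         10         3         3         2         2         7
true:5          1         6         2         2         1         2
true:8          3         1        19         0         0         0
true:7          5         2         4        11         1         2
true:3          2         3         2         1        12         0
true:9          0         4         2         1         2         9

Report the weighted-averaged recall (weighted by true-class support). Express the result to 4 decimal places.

0.5276

Per-class recall (TP/(TP+FN)):
  4: TP=10, FN=3+3+2+2+7=17 → 10/27 = 0.37037
  5: TP=6, FN=1+2+2+1+2=8 → 6/14 = 0.42857
  8: TP=19, FN=3+1+0+0+0=4 → 19/23 = 0.82609
  7: TP=11, FN=5+2+4+1+2=14 → 11/25 = 0.44000
  3: TP=12, FN=2+3+2+1+0=8 → 12/20 = 0.60000
  9: TP=9, FN=0+4+2+1+2=9 → 9/18 = 0.50000
Weighted-recall = Σ (supportᵢ/N)·recallᵢ with N=127: (27/127)·0.37037 + (14/127)·0.42857 + (23/127)·0.82609 + (25/127)·0.44000 + (20/127)·0.60000 + (18/127)·0.50000 = 0.5276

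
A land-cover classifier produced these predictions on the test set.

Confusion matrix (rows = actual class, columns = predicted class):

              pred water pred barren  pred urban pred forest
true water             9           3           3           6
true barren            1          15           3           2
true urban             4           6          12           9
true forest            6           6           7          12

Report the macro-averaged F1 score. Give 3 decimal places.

0.464

Per-class F1 score (2·TP/(2·TP+FP+FN)):
  water: TP=9, FP=1+4+6=11, FN=3+3+6=12 → 18/41 = 0.4390
  barren: TP=15, FP=3+6+6=15, FN=1+3+2=6 → 30/51 = 0.5882
  urban: TP=12, FP=3+3+7=13, FN=4+6+9=19 → 24/56 = 0.4286
  forest: TP=12, FP=6+2+9=17, FN=6+6+7=19 → 24/60 = 0.4000
Macro-F1 score = mean = (0.4390 + 0.5882 + 0.4286 + 0.4000) / 4 = 0.464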